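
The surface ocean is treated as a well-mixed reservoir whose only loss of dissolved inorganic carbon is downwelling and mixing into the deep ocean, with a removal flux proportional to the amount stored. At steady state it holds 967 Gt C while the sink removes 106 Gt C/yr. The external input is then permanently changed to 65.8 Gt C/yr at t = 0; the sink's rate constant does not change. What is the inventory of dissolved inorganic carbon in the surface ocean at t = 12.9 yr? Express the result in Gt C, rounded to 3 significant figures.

689 Gt C

τ = M₀/F₀ = 967/106 = 9.123 yr; rate constant k = 1/τ.
New steady state M_∞ = F₁/k = F₁·τ = 65.8 × 9.123 = 600.27 Gt C.
M(t) = M_∞ + (M₀ − M_∞)·e^(−t/τ); t/τ = 12.9/9.123 = 1.414, so e^(−t/τ) = 0.2432.
M(t) = 600.27 + 366.7 × 0.2432 = 689.44 Gt C.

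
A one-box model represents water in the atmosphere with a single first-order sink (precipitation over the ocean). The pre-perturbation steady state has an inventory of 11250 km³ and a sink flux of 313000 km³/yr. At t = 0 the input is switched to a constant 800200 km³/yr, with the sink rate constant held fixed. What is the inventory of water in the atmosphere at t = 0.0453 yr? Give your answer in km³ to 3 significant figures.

23800 km³

τ = M₀/F₀ = 11250/313000 = 0.03594 yr; rate constant k = 1/τ.
New steady state M_∞ = F₁/k = F₁·τ = 800200 × 0.03594 = 28761 km³.
M(t) = M_∞ + (M₀ − M_∞)·e^(−t/τ); t/τ = 0.0453/0.03594 = 1.260, so e^(−t/τ) = 0.2836.
M(t) = 28761 − 17510 × 0.2836 = 23796 km³.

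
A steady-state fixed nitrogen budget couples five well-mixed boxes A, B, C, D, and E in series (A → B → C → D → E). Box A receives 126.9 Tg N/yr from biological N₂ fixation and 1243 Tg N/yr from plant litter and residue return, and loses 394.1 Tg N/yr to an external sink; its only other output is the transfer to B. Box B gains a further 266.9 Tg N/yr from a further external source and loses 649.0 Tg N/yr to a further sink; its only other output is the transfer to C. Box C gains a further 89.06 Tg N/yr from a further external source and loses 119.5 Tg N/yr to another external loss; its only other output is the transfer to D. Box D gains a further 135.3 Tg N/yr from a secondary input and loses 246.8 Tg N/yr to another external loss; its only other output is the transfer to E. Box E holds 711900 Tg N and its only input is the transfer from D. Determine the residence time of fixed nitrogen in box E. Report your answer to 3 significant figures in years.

Box A: F(A→B) = (126.9 + 1243) − 394.1 = 975.80 Tg N/yr.
Box B: F(B→C) = (975.80 + 266.9) − 649.0 = 593.70 Tg N/yr.
Box C: F(C→D) = (593.70 + 89.06) − 119.5 = 563.26 Tg N/yr.
Box D: F(D→E) = (563.26 + 135.3) − 246.8 = 451.76 Tg N/yr.
Box E throughput = its input = 451.76 Tg N/yr; τ = 711900 / 451.76 = 1576 yr.

1580 yr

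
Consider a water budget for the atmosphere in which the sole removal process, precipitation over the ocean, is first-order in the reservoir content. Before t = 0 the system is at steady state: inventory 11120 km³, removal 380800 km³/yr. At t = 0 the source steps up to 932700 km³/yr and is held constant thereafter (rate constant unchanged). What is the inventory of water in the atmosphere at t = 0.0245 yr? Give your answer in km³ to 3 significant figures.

Residence time τ = M₀/F₀ = 0.02920 yr. The eventual steady state is M_∞ = M₀·(F₁/F₀) = 11120 × 932700/380800 = 27236 km³.
The anomaly ΔM(t) = M(t) − M_∞ decays as ΔM₀·e^(−t/τ) with ΔM₀ = 11120 − 27236 = −16120 km³.
At t = 0.0245 yr, e^(−t/τ) = e^(−0.8390) = 0.4321, so ΔM = −6965 km³ and M = 27236 − 6965 = 20272 km³.

20300 km³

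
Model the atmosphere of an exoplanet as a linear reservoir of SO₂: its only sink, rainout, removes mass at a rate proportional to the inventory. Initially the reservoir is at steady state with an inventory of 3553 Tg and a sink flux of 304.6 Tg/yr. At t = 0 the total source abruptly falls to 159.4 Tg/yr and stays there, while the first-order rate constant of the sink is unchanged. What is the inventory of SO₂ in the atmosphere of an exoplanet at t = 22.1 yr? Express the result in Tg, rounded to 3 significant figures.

2110 Tg

τ = M₀/F₀ = 3553/304.6 = 11.66 yr; rate constant k = 1/τ.
New steady state M_∞ = F₁/k = F₁·τ = 159.4 × 11.66 = 1859.3 Tg.
M(t) = M_∞ + (M₀ − M_∞)·e^(−t/τ); t/τ = 22.1/11.66 = 1.895, so e^(−t/τ) = 0.1504.
M(t) = 1859.3 + 1694 × 0.1504 = 2114.0 Tg.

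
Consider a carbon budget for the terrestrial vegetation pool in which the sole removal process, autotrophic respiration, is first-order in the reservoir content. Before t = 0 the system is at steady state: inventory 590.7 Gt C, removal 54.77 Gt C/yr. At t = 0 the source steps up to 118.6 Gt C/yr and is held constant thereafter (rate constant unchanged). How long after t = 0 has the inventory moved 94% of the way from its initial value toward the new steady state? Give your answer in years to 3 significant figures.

30.3 yr

τ = M₀/F₀ = 590.7/54.77 = 10.79 yr.
The remaining gap fraction is e^(−t/τ); 94% covered ⇒ e^(−t/τ) = 0.0600.
t = −τ ln(0.0600) = 10.79 × 2.813 = 30.34 yr.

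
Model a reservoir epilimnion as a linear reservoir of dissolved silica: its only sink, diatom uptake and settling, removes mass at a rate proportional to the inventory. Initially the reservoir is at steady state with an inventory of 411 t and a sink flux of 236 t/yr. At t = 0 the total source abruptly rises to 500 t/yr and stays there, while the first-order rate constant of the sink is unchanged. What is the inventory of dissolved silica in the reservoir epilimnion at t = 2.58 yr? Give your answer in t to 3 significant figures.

766 t

Residence time τ = M₀/F₀ = 1.742 yr. The eventual steady state is M_∞ = M₀·(F₁/F₀) = 411 × 500/236 = 870.76 t.
The anomaly ΔM(t) = M(t) − M_∞ decays as ΔM₀·e^(−t/τ) with ΔM₀ = 411 − 870.76 = −459.8 t.
At t = 2.58 yr, e^(−t/τ) = e^(−1.481) = 0.2273, so ΔM = −104.5 t and M = 870.76 − 104.5 = 766.26 t.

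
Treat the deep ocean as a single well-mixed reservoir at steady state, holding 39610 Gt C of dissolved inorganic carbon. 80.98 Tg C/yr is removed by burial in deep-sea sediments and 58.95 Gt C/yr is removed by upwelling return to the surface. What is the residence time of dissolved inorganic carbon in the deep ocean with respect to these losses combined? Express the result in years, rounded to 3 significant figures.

671 yr

Convert the burial in deep-sea sediments flux: 80.98 Tg C/yr = 0.08098 Gt C/yr.
Total removal = 0.08098 + 58.95 = 59.031 Gt C/yr.
τ = M / ΣF_out = 39610 / 59.031 = 671.0 yr.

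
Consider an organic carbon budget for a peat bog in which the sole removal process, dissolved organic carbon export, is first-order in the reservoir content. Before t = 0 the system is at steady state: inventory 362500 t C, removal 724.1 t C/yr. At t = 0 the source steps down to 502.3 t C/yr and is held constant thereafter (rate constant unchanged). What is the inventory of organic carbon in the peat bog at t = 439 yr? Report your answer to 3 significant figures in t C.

298000 t C

Residence time τ = M₀/F₀ = 500.6 yr. The eventual steady state is M_∞ = M₀·(F₁/F₀) = 362500 × 502.3/724.1 = 251460 t C.
The anomaly ΔM(t) = M(t) − M_∞ decays as ΔM₀·e^(−t/τ) with ΔM₀ = 362500 − 251460 = 111000 t C.
At t = 439 yr, e^(−t/τ) = e^(−0.8769) = 0.4161, so ΔM = 46200 t C and M = 251460 + 46200 = 297660 t C.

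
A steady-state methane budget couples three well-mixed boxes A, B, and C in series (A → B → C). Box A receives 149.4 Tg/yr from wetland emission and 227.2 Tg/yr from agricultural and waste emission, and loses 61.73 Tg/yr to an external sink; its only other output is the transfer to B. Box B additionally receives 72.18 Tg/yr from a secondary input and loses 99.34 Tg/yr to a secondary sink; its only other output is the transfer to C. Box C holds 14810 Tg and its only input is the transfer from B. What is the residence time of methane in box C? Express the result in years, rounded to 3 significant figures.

51.5 yr

Box A: F(A→B) = (149.4 + 227.2) − 61.73 = 314.87 Tg/yr.
Box B: F(B→C) = (314.87 + 72.18) − 99.34 = 287.71 Tg/yr.
Box C throughput = its input = 287.71 Tg/yr; τ = 14810 / 287.71 = 51.48 yr.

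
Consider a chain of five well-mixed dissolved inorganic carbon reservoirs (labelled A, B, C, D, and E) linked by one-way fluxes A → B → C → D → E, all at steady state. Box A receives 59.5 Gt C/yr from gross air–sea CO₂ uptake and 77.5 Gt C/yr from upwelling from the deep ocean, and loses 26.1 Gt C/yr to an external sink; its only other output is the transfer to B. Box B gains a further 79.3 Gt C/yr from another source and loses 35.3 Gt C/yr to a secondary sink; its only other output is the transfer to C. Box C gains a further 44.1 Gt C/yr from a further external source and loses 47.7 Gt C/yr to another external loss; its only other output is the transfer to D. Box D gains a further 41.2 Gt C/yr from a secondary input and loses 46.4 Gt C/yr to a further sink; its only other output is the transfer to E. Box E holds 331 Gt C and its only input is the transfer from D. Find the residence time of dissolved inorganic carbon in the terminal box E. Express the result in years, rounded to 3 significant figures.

2.27 yr

Box A: F(A→B) = (59.5 + 77.5) − 26.1 = 110.90 Gt C/yr.
Box B: F(B→C) = (110.90 + 79.3) − 35.3 = 154.90 Gt C/yr.
Box C: F(C→D) = (154.90 + 44.1) − 47.7 = 151.30 Gt C/yr.
Box D: F(D→E) = (151.30 + 41.2) − 46.4 = 146.10 Gt C/yr.
Box E throughput = its input = 146.10 Gt C/yr; τ = 331 / 146.10 = 2.266 yr.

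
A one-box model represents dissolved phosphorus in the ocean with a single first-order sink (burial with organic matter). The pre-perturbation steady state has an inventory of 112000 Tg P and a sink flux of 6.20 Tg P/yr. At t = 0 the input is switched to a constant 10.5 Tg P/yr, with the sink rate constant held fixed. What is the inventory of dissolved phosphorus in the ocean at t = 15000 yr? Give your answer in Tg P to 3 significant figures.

156000 Tg P

The sink rate constant is k = F₀/M₀ = 6.20/112000 = 5.536×10^-5 yr⁻¹.
Solving dM/dt = F₁ − kM with M(0) = M₀ gives M(t) = F₁/k + (M₀ − F₁/k)·e^(−kt).
F₁/k = 10.5/5.536×10^-5 = 189680 Tg P; kt = 5.536×10^-5 × 15000 = 0.8304, e^(−kt) = 0.4359.
M(15000) = 189680 + (112000 − 189680) × 0.4359 = 189680 − 33860 = 155820 Tg P.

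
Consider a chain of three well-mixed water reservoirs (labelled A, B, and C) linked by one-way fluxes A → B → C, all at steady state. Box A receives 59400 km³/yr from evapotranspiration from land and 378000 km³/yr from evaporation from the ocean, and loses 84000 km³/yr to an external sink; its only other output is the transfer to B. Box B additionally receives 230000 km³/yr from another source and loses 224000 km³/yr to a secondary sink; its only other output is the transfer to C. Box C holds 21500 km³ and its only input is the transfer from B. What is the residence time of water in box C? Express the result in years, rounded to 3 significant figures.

Box A: F(A→B) = (59400 + 378000) − 84000 = 353400 km³/yr.
Box B: F(B→C) = (353400 + 230000) − 224000 = 359400 km³/yr.
Box C throughput = its input = 359400 km³/yr; τ = 21500 / 359400 = 0.05982 yr.

0.0598 yr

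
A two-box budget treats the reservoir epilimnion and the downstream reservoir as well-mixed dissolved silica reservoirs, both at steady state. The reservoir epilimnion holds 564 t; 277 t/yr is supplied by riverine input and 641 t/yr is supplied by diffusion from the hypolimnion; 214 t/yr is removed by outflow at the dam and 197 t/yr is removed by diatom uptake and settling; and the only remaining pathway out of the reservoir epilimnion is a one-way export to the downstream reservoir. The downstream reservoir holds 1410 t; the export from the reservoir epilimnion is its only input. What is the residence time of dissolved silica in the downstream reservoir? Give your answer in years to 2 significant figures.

2.8 yr

Balance the reservoir epilimnion: ΣF_in = 277 + 641 = 918.00 t/yr.
Export to the downstream reservoir = ΣF_in − (214 + 197) = 507.00 t/yr.
At steady state the output of the downstream reservoir equals its input, 507.00 t/yr.
τ = M / F = 1410 / 507.00 = 2.781 yr.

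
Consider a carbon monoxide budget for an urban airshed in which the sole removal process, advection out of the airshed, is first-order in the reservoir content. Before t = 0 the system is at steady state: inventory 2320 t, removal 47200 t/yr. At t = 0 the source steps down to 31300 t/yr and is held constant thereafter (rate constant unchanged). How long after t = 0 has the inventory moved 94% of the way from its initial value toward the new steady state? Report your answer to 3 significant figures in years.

τ = M₀/F₀ = 2320/47200 = 0.04915 yr.
The remaining gap fraction is e^(−t/τ); 94% covered ⇒ e^(−t/τ) = 0.0600.
t = −τ ln(0.0600) = 0.04915 × 2.813 = 0.1383 yr.

0.138 yr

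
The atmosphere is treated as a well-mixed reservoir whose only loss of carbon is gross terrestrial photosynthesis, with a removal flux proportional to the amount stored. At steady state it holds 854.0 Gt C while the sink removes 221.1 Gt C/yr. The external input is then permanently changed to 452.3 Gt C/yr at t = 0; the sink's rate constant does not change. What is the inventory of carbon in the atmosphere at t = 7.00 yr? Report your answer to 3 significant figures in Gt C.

τ = M₀/F₀ = 854.0/221.1 = 3.863 yr; rate constant k = 1/τ.
New steady state M_∞ = F₁/k = F₁·τ = 452.3 × 3.863 = 1747.0 Gt C.
M(t) = M_∞ + (M₀ − M_∞)·e^(−t/τ); t/τ = 7.00/3.863 = 1.812, so e^(−t/τ) = 0.1633.
M(t) = 1747.0 − 893.0 × 0.1633 = 1601.2 Gt C.

1600 Gt C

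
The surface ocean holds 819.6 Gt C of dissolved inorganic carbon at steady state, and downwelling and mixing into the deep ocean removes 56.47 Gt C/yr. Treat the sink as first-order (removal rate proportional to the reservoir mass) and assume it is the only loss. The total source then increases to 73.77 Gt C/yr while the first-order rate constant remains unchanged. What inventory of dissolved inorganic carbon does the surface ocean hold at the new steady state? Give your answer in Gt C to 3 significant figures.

1070 Gt C

Rate constant k = F/M = 56.47 / 819.6 = 0.06890 yr⁻¹.
At the new steady state, source = k·M_new ⇒ M_new = 73.77 / 0.06890 = 1071 Gt C.
(Equivalently M_new = M × F_new/F_old = 819.6 × 73.77/56.47.)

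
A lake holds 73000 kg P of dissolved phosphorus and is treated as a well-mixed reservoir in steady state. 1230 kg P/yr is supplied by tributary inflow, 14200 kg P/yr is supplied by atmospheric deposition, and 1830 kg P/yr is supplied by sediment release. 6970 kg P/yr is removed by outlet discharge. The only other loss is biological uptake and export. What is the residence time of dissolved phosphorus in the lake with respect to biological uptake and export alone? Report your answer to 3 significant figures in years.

At steady state ΣF_in = ΣF_out.
ΣF_in = 1230 + 14200 + 1830 = 17260 kg P/yr.
Biological uptake and export flux = ΣF_in − (6970) = 17260 − 6970 = 10290 kg P/yr.
τ = M / F = 73000 / 10290 = 7.094 yr.

7.09 yr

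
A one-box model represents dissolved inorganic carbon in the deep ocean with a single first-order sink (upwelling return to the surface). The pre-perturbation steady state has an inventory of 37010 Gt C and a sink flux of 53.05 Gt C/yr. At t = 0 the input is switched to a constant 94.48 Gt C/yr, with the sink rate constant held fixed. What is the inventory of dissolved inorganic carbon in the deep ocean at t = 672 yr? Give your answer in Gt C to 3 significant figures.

Residence time τ = M₀/F₀ = 697.6 yr. The eventual steady state is M_∞ = M₀·(F₁/F₀) = 37010 × 94.48/53.05 = 65913 Gt C.
The anomaly ΔM(t) = M(t) − M_∞ decays as ΔM₀·e^(−t/τ) with ΔM₀ = 37010 − 65913 = −28900 Gt C.
At t = 672 yr, e^(−t/τ) = e^(−0.9632) = 0.3817, so ΔM = −11030 Gt C and M = 65913 − 11030 = 54882 Gt C.

54900 Gt C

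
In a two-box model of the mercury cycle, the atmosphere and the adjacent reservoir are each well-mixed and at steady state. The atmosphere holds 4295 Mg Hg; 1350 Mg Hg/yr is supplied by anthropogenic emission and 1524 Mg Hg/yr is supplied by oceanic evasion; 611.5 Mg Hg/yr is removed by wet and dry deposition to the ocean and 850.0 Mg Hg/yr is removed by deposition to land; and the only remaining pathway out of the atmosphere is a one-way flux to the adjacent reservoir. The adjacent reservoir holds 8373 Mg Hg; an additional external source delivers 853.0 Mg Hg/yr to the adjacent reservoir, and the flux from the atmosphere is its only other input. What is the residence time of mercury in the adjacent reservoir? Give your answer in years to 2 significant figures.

Balance the atmosphere: ΣF_in = 1350 + 1524 = 2874.0 Mg Hg/yr.
Flux to the adjacent reservoir = ΣF_in − (611.5 + 850.0) = 1412.5 Mg Hg/yr.
Total input to the adjacent reservoir = 1412.5 + 853.0 = 2265.5 Mg Hg/yr; at steady state this equals its total output.
τ = M / F = 8373 / 2265.5 = 3.696 yr.

3.7 yr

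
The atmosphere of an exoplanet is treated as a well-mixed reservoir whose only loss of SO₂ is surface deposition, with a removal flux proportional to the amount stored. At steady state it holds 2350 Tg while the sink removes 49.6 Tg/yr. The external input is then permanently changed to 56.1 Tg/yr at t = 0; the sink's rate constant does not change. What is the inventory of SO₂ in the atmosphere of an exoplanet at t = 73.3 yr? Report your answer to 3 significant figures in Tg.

2590 Tg

Residence time τ = M₀/F₀ = 47.38 yr. The eventual steady state is M_∞ = M₀·(F₁/F₀) = 2350 × 56.1/49.6 = 2658.0 Tg.
The anomaly ΔM(t) = M(t) − M_∞ decays as ΔM₀·e^(−t/τ) with ΔM₀ = 2350 − 2658.0 = −308.0 Tg.
At t = 73.3 yr, e^(−t/τ) = e^(−1.547) = 0.2129, so ΔM = −65.55 Tg and M = 2658.0 − 65.55 = 2592.4 Tg.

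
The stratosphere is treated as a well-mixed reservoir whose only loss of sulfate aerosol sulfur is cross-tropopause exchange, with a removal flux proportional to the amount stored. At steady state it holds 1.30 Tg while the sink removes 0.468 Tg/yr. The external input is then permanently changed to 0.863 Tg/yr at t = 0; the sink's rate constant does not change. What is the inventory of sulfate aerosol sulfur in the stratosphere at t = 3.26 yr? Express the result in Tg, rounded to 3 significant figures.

The sink rate constant is k = F₀/M₀ = 0.468/1.30 = 0.3600 yr⁻¹.
Solving dM/dt = F₁ − kM with M(0) = M₀ gives M(t) = F₁/k + (M₀ − F₁/k)·e^(−kt).
F₁/k = 0.863/0.3600 = 2.3972 Tg; kt = 0.3600 × 3.26 = 1.174, e^(−kt) = 0.3093.
M(3.26) = 2.3972 + (1.30 − 2.3972) × 0.3093 = 2.3972 − 0.3393 = 2.0579 Tg.

2.06 Tg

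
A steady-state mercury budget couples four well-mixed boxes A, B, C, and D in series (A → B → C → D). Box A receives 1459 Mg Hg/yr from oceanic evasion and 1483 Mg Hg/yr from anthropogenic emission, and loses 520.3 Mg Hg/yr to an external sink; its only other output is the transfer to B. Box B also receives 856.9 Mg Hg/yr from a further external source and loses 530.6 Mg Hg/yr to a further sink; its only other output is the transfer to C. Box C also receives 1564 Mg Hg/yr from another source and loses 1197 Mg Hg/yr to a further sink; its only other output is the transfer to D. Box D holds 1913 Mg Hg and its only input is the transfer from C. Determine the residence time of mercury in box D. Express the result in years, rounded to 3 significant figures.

0.614 yr

Box A: F(A→B) = (1459 + 1483) − 520.3 = 2421.7 Mg Hg/yr.
Box B: F(B→C) = (2421.7 + 856.9) − 530.6 = 2748.0 Mg Hg/yr.
Box C: F(C→D) = (2748.0 + 1564) − 1197 = 3115.0 Mg Hg/yr.
Box D throughput = its input = 3115.0 Mg Hg/yr; τ = 1913 / 3115.0 = 0.6141 yr.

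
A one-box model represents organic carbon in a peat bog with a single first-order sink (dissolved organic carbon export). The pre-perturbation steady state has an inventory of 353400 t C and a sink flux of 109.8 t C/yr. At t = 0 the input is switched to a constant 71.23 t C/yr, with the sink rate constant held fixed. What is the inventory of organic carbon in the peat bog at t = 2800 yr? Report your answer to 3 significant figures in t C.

281000 t C

The sink rate constant is k = F₀/M₀ = 109.8/353400 = 0.0003107 yr⁻¹.
Solving dM/dt = F₁ − kM with M(0) = M₀ gives M(t) = F₁/k + (M₀ − F₁/k)·e^(−kt).
F₁/k = 71.23/0.0003107 = 229260 t C; kt = 0.0003107 × 2800 = 0.8699, e^(−kt) = 0.4190.
M(2800) = 229260 + (353400 − 229260) × 0.4190 = 229260 + 52010 = 281270 t C.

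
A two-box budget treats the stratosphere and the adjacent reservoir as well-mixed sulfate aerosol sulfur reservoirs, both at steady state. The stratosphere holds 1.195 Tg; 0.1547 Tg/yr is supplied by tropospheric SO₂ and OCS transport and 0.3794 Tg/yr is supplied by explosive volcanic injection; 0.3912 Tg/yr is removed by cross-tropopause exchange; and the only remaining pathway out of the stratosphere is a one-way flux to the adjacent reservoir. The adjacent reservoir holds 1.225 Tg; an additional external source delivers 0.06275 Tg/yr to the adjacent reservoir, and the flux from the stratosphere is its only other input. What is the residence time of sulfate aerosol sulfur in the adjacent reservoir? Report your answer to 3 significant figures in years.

5.96 yr

Balance the stratosphere: ΣF_in = 0.1547 + 0.3794 = 0.53410 Tg/yr.
Flux to the adjacent reservoir = ΣF_in − (0.3912) = 0.14290 Tg/yr.
Total input to the adjacent reservoir = 0.14290 + 0.06275 = 0.20565 Tg/yr; at steady state this equals its total output.
τ = M / F = 1.225 / 0.20565 = 5.957 yr.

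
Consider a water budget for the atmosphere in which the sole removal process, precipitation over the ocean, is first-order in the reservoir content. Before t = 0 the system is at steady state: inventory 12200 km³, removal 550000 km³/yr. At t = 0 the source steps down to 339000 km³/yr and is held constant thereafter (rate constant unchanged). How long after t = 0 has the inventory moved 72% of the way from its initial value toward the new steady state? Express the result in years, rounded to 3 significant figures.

0.0282 yr

τ = M₀/F₀ = 12200/550000 = 0.02218 yr.
The remaining gap fraction is e^(−t/τ); 72% covered ⇒ e^(−t/τ) = 0.280.
t = −τ ln(0.280) = 0.02218 × 1.273 = 0.02824 yr.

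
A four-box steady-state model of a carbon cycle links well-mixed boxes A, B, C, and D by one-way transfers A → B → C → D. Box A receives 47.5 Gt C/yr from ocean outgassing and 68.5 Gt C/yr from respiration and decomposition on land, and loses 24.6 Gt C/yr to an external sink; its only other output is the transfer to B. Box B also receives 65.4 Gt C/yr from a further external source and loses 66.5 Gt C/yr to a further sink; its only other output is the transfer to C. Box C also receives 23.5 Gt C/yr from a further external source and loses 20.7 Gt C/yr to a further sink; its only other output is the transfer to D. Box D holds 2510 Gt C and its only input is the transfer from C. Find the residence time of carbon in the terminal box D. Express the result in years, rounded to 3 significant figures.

27.0 yr

Box A: F(A→B) = (47.5 + 68.5) − 24.6 = 91.400 Gt C/yr.
Box B: F(B→C) = (91.400 + 65.4) − 66.5 = 90.300 Gt C/yr.
Box C: F(C→D) = (90.300 + 23.5) − 20.7 = 93.100 Gt C/yr.
Box D throughput = its input = 93.100 Gt C/yr; τ = 2510 / 93.100 = 26.96 yr.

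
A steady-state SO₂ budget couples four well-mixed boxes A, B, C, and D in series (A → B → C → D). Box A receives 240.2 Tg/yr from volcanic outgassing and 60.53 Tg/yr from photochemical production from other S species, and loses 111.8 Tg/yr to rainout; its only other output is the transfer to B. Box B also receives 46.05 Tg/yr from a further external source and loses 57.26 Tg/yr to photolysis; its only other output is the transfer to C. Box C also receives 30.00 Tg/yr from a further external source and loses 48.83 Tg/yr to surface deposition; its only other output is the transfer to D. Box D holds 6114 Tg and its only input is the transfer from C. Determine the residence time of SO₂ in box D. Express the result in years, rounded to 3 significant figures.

Box A: F(A→B) = (240.2 + 60.53) − 111.8 = 188.93 Tg/yr.
Box B: F(B→C) = (188.93 + 46.05) − 57.26 = 177.72 Tg/yr.
Box C: F(C→D) = (177.72 + 30.00) − 48.83 = 158.89 Tg/yr.
Box D throughput = its input = 158.89 Tg/yr; τ = 6114 / 158.89 = 38.48 yr.

38.5 yr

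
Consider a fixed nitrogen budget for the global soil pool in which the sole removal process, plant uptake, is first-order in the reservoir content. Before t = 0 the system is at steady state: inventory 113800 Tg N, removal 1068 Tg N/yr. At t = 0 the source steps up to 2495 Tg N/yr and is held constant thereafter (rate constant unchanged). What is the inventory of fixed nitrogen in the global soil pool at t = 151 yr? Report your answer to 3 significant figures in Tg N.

229000 Tg N

Residence time τ = M₀/F₀ = 106.6 yr. The eventual steady state is M_∞ = M₀·(F₁/F₀) = 113800 × 2495/1068 = 265850 Tg N.
The anomaly ΔM(t) = M(t) − M_∞ decays as ΔM₀·e^(−t/τ) with ΔM₀ = 113800 − 265850 = −152100 Tg N.
At t = 151 yr, e^(−t/τ) = e^(−1.417) = 0.2424, so ΔM = −36860 Tg N and M = 265850 − 36860 = 228990 Tg N.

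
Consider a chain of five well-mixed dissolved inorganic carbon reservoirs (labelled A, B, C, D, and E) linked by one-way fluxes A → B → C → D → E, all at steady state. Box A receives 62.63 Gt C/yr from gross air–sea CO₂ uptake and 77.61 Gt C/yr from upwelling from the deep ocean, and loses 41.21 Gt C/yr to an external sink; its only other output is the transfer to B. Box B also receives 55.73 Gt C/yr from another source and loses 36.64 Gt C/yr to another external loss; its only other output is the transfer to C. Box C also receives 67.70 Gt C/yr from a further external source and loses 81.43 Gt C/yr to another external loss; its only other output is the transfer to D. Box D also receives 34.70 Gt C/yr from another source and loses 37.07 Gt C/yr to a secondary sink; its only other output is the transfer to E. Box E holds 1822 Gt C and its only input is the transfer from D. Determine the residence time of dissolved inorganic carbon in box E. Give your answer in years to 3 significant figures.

17.9 yr

Box A: F(A→B) = (62.63 + 77.61) − 41.21 = 99.030 Gt C/yr.
Box B: F(B→C) = (99.030 + 55.73) − 36.64 = 118.12 Gt C/yr.
Box C: F(C→D) = (118.12 + 67.70) − 81.43 = 104.39 Gt C/yr.
Box D: F(D→E) = (104.39 + 34.70) − 37.07 = 102.02 Gt C/yr.
Box E throughput = its input = 102.02 Gt C/yr; τ = 1822 / 102.02 = 17.86 yr.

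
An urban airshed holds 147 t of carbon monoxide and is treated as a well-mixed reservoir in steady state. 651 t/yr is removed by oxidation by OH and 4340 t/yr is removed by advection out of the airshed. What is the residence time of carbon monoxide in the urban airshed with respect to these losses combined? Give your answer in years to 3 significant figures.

Total removal = 651.0 + 4340 = 4991.0 t/yr.
τ = M / ΣF_out = 147 / 4991.0 = 0.02945 yr.

0.0295 yr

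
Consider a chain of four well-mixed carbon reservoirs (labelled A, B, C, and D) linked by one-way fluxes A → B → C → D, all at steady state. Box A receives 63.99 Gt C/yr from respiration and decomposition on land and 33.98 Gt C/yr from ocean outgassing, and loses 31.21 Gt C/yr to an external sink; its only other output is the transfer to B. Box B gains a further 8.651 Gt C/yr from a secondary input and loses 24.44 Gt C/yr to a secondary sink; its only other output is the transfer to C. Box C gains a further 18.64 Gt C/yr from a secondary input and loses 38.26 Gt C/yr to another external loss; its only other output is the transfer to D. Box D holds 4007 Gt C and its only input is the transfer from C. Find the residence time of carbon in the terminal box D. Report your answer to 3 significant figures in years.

Box A: F(A→B) = (63.99 + 33.98) − 31.21 = 66.760 Gt C/yr.
Box B: F(B→C) = (66.760 + 8.651) − 24.44 = 50.971 Gt C/yr.
Box C: F(C→D) = (50.971 + 18.64) − 38.26 = 31.351 Gt C/yr.
Box D throughput = its input = 31.351 Gt C/yr; τ = 4007 / 31.351 = 127.8 yr.

128 yr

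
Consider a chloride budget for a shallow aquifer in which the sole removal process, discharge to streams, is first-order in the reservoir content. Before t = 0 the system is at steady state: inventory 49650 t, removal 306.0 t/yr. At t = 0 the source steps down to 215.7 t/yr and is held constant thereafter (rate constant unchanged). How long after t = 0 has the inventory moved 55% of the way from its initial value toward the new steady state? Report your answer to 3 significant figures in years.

τ = M₀/F₀ = 49650/306.0 = 162.3 yr.
The remaining gap fraction is e^(−t/τ); 55% covered ⇒ e^(−t/τ) = 0.450.
t = −τ ln(0.450) = 162.3 × 0.7985 = 129.6 yr.

130 yr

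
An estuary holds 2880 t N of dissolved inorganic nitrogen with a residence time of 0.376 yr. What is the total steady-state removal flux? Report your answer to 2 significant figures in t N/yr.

F = M / τ = 2880 / 0.376 = 7660 t N/yr.

7700 t N/yr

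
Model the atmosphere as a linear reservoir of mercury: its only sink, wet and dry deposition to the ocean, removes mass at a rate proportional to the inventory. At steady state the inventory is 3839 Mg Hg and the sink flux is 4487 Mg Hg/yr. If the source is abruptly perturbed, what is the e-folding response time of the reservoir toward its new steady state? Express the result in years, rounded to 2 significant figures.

For a linear reservoir the response time equals the residence time τ = M/F.
τ = 3839 / 4487 = 0.8556 yr.

0.86 yr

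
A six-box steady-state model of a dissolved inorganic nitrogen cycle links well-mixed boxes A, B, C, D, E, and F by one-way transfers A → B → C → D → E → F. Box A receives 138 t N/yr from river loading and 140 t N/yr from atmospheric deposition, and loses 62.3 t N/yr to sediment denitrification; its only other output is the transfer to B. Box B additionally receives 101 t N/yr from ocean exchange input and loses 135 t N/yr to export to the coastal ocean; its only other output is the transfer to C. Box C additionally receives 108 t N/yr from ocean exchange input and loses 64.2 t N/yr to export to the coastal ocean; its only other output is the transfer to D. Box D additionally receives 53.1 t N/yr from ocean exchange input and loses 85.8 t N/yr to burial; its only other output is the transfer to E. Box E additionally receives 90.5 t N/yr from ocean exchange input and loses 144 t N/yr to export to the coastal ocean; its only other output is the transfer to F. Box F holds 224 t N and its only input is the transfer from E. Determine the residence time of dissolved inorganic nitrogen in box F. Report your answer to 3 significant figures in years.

Box A: F(A→B) = (138 + 140) − 62.3 = 215.70 t N/yr.
Box B: F(B→C) = (215.70 + 101) − 135 = 181.70 t N/yr.
Box C: F(C→D) = (181.70 + 108) − 64.2 = 225.50 t N/yr.
Box D: F(D→E) = (225.50 + 53.1) − 85.8 = 192.80 t N/yr.
Box E: F(E→F) = (192.80 + 90.5) − 144 = 139.30 t N/yr.
Box F throughput = its input = 139.30 t N/yr; τ = 224 / 139.30 = 1.608 yr.

1.61 yr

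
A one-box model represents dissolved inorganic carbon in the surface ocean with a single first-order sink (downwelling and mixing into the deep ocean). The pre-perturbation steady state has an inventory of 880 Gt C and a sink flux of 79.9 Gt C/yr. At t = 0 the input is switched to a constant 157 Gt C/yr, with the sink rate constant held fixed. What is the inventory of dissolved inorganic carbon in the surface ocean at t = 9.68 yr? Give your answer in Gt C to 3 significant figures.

Residence time τ = M₀/F₀ = 11.01 yr. The eventual steady state is M_∞ = M₀·(F₁/F₀) = 880 × 157/79.9 = 1729.2 Gt C.
The anomaly ΔM(t) = M(t) − M_∞ decays as ΔM₀·e^(−t/τ) with ΔM₀ = 880 − 1729.2 = −849.2 Gt C.
At t = 9.68 yr, e^(−t/τ) = e^(−0.8789) = 0.4152, so ΔM = −352.6 Gt C and M = 1729.2 − 352.6 = 1376.6 Gt C.

1380 Gt C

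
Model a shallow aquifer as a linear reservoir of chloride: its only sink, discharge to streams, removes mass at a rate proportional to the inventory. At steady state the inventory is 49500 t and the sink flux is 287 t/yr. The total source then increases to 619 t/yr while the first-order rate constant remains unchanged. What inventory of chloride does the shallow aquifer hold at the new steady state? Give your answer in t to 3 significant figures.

107000 t

Rate constant k = F/M = 287 / 49500 = 0.005798 yr⁻¹.
At the new steady state, source = k·M_new ⇒ M_new = 619 / 0.005798 = 106800 t.
(Equivalently M_new = M × F_new/F_old = 49500 × 619/287.)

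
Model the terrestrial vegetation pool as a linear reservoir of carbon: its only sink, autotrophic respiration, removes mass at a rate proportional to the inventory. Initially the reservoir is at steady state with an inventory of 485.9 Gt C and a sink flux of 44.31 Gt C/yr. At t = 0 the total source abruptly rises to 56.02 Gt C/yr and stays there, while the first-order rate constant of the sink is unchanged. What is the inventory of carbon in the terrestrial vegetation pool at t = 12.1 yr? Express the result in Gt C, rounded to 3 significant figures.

572 Gt C

The sink rate constant is k = F₀/M₀ = 44.31/485.9 = 0.09119 yr⁻¹.
Solving dM/dt = F₁ − kM with M(0) = M₀ gives M(t) = F₁/k + (M₀ − F₁/k)·e^(−kt).
F₁/k = 56.02/0.09119 = 614.31 Gt C; kt = 0.09119 × 12.1 = 1.103, e^(−kt) = 0.3317.
M(12.1) = 614.31 + (485.9 − 614.31) × 0.3317 = 614.31 − 42.60 = 571.71 Gt C.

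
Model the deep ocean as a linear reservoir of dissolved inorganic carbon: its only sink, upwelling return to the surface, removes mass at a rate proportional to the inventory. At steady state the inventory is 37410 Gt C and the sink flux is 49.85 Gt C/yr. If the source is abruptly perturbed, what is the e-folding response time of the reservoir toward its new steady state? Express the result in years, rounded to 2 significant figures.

For a linear reservoir the response time equals the residence time τ = M/F.
τ = 37410 / 49.85 = 750.5 yr.

750 yr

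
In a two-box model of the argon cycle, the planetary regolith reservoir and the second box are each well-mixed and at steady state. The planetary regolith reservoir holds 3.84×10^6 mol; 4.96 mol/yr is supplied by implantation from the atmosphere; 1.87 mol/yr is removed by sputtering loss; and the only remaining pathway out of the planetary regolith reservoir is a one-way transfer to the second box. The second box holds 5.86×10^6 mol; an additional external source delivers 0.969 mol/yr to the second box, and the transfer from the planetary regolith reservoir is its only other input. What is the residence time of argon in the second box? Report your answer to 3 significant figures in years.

Balance the planetary regolith reservoir: ΣF_in = 4.9600 mol/yr.
Transfer to the second box = ΣF_in − (1.87) = 3.0900 mol/yr.
Total input to the second box = 3.0900 + 0.969 = 4.0590 mol/yr; at steady state this equals its total output.
τ = M / F = 5.86×10^6 / 4.0590 = 1.444×10^6 yr.

1.44×10^6 yr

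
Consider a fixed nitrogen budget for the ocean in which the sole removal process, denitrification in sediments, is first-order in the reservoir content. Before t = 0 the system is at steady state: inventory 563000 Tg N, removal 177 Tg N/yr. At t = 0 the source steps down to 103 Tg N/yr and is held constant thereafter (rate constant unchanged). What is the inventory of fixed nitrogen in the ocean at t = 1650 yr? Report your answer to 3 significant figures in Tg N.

Residence time τ = M₀/F₀ = 3181 yr. The eventual steady state is M_∞ = M₀·(F₁/F₀) = 563000 × 103/177 = 327620 Tg N.
The anomaly ΔM(t) = M(t) − M_∞ decays as ΔM₀·e^(−t/τ) with ΔM₀ = 563000 − 327620 = 235400 Tg N.
At t = 1650 yr, e^(−t/τ) = e^(−0.5187) = 0.5953, so ΔM = 140100 Tg N and M = 327620 + 140100 = 467740 Tg N.

468000 Tg N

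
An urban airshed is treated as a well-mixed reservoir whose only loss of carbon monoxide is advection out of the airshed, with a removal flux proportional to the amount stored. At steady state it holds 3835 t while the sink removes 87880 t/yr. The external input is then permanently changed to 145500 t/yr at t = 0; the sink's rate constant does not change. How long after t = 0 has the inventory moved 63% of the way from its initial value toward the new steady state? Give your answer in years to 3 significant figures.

0.0434 yr

τ = M₀/F₀ = 3835/87880 = 0.04364 yr.
The remaining gap fraction is e^(−t/τ); 63% covered ⇒ e^(−t/τ) = 0.370.
t = −τ ln(0.370) = 0.04364 × 0.9943 = 0.04339 yr.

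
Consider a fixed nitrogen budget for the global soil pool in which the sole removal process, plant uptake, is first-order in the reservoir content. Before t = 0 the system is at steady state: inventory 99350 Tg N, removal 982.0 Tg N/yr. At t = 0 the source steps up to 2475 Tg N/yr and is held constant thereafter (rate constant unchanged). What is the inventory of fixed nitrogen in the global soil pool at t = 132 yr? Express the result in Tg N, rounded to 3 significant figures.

The sink rate constant is k = F₀/M₀ = 982.0/99350 = 0.009884 yr⁻¹.
Solving dM/dt = F₁ − kM with M(0) = M₀ gives M(t) = F₁/k + (M₀ − F₁/k)·e^(−kt).
F₁/k = 2475/0.009884 = 250400 Tg N; kt = 0.009884 × 132 = 1.305, e^(−kt) = 0.2712.
M(132) = 250400 + (99350 − 250400) × 0.2712 = 250400 − 40970 = 209430 Tg N.

209000 Tg N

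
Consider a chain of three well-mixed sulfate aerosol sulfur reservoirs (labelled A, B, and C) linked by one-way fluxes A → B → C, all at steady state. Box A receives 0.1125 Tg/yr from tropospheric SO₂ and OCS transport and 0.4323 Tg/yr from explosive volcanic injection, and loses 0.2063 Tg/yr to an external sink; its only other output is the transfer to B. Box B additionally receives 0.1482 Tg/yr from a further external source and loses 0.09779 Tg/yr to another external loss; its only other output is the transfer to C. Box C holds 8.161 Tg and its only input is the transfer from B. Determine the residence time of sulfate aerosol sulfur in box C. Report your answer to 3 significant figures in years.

Box A: F(A→B) = (0.1125 + 0.4323) − 0.2063 = 0.33850 Tg/yr.
Box B: F(B→C) = (0.33850 + 0.1482) − 0.09779 = 0.38891 Tg/yr.
Box C throughput = its input = 0.38891 Tg/yr; τ = 8.161 / 0.38891 = 20.98 yr.

21.0 yr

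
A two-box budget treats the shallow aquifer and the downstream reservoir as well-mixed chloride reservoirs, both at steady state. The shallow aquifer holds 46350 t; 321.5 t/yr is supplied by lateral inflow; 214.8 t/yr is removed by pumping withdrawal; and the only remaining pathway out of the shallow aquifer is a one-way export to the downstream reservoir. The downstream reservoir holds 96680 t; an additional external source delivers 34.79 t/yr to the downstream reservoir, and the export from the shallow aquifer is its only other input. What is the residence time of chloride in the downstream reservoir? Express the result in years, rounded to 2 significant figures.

Balance the shallow aquifer: ΣF_in = 321.50 t/yr.
Export to the downstream reservoir = ΣF_in − (214.8) = 106.70 t/yr.
Total input to the downstream reservoir = 106.70 + 34.79 = 141.49 t/yr; at steady state this equals its total output.
τ = M / F = 96680 / 141.49 = 683.3 yr.

680 yr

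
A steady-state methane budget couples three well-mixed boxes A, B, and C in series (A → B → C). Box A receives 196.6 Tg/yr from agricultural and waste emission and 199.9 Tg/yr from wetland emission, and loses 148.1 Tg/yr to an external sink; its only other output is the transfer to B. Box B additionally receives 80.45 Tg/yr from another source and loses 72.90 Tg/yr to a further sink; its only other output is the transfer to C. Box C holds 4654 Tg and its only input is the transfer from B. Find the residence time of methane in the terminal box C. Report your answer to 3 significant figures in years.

Box A: F(A→B) = (196.6 + 199.9) − 148.1 = 248.40 Tg/yr.
Box B: F(B→C) = (248.40 + 80.45) − 72.90 = 255.95 Tg/yr.
Box C throughput = its input = 255.95 Tg/yr; τ = 4654 / 255.95 = 18.18 yr.

18.2 yr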